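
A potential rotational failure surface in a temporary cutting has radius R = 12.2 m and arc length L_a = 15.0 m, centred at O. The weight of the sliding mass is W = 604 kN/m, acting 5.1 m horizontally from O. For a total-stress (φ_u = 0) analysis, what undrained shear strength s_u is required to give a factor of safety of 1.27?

s_u = 21.4 kPa

FS = s_u·L_a·R / (W·d), so s_u = FS·W·d / (L_a·R).
s_u = 1.27·604·5.1 / (15.00·12.2) = 3912.1 / 183.00 = 21.38 kPa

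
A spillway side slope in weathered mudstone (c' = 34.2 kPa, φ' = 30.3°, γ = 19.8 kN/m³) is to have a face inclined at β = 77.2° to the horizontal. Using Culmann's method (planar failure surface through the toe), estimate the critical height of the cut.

Culmann's analysis gives the critical failure plane at α_cr = (β + φ')/2 = (77.2 + 30.3)/2 = 53.8°, and the critical height
H_c = (4c'/γ) · sinβ cosφ' / [1 − cos(β − φ')]
    = (4·34.2/19.8) · sin77.2°·cos30.3° / [1 − cos(46.9°)]
    = 6.909 · 0.9751·0.8634 / [1 − 0.6833]
    = 6.909 · 0.8419 / 0.3167
    = 18.37 m

H_c = 18.37 m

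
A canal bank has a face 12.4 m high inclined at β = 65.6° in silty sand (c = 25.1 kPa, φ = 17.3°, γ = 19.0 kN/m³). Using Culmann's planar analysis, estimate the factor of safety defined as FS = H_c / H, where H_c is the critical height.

FS = 1.11

H_c = (4c/γ) · sinβ cosφ / [1 − cos(β − φ)]
    = (4·25.1/19.0) · sin65.6°·cos17.3° / [1 − cos48.3°]
    = 5.284 · 0.8695 / 0.3348 = 13.72 m
FS = H_c / H = 13.72 / 12.4 = 1.107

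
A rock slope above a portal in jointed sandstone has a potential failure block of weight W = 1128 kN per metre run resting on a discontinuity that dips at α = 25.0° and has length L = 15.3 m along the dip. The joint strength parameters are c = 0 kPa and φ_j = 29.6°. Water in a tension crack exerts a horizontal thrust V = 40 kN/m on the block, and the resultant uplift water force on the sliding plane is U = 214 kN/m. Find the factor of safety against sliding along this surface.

Resolving the block weight along and normal to the plane and applying the Mohr–Coulomb strength on the joint:
N' = W cosα − U − V sinα = 1128·cos25.0° − 214 − 40·sin25.0° = 791.4 kN/m
Driving force T = W sinα + V cosα = 1128·sin25.0° + 40·cos25.0° = 513.0 kN/m
Resisting force R = c·L + N'·tanφ_j = 0·15.3 + 791.4·tan29.6° = 0.0 + 449.6 = 449.6 kN/m
FS = R / T = 449.6 / 513.0 = 0.876

FS = 0.88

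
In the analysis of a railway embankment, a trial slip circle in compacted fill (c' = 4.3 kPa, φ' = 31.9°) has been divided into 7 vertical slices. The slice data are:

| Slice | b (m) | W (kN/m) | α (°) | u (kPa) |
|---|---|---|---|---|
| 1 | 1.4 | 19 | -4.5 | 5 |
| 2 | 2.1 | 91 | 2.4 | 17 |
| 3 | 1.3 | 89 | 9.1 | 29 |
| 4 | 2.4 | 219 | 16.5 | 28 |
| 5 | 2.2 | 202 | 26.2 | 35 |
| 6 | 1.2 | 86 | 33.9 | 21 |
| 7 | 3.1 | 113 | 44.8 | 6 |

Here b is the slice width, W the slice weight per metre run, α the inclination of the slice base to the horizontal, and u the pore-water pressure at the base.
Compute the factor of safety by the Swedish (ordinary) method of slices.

Ordinary method of slices: FS = Σ[c'·Δl_i + (W_i cosα_i − u_i·Δl_i)·tanφ'] / Σ W_i sinα_i, with Δl_i = b_i / cosα_i.
Slice 1: Δl = 1.4/cos(-4.5°) = 1.404 m; N'_1 = 19·cos(-4.5°) − 5·1.404 = 11.9; c'Δl = 6.04; W sinα = -1.5
Slice 2: Δl = 2.1/cos2.4° = 2.102 m; N'_2 = 91·cos2.4° − 17·2.102 = 55.2; c'Δl = 9.04; W sinα = 3.8
Slice 3: Δl = 1.3/cos9.1° = 1.317 m; N'_3 = 89·cos9.1° − 29·1.317 = 49.7; c'Δl = 5.66; W sinα = 14.1
Slice 4: Δl = 2.4/cos16.5° = 2.503 m; N'_4 = 219·cos16.5° − 28·2.503 = 139.9; c'Δl = 10.76; W sinα = 62.2
Slice 5: Δl = 2.2/cos26.2° = 2.452 m; N'_5 = 202·cos26.2° − 35·2.452 = 95.4; c'Δl = 10.54; W sinα = 89.2
Slice 6: Δl = 1.2/cos33.9° = 1.446 m; N'_6 = 86·cos33.9° − 21·1.446 = 41.0; c'Δl = 6.22; W sinα = 48.0
Slice 7: Δl = 3.1/cos44.8° = 4.369 m; N'_7 = 113·cos44.8° − 6·4.369 = 54.0; c'Δl = 18.79; W sinα = 79.6
Σc'Δl = 67.0 kN/m; ΣN' = 447.1 kN/m; ΣW sinα = 295.4 kN/m
Resisting = 67.0 + 447.1·tan31.9° = 67.0 + 278.3 = 345.4 kN/m
FS = 345.4 / 295.4 = 1.169

FS = 1.17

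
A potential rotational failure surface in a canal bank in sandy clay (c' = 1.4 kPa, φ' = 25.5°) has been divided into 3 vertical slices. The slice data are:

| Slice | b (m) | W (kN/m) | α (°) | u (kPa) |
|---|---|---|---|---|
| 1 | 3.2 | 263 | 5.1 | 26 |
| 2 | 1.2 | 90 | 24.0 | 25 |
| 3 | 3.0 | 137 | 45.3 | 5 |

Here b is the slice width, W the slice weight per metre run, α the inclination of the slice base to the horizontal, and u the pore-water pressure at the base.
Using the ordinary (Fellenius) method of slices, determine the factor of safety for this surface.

FS = 1.00

Ordinary method of slices: FS = Σ[c'·Δl_i + (W_i cosα_i − u_i·Δl_i)·tanφ'] / Σ W_i sinα_i, with Δl_i = b_i / cosα_i.
Slice 1: Δl = 3.2/cos5.1° = 3.213 m; N'_1 = 263·cos5.1° − 26·3.213 = 178.4; c'Δl = 4.50; W sinα = 23.4
Slice 2: Δl = 1.2/cos24.0° = 1.314 m; N'_2 = 90·cos24.0° − 25·1.314 = 49.4; c'Δl = 1.84; W sinα = 36.6
Slice 3: Δl = 3.0/cos45.3° = 4.265 m; N'_3 = 137·cos45.3° − 5·4.265 = 75.0; c'Δl = 5.97; W sinα = 97.4
Σc'Δl = 12.3 kN/m; ΣN' = 302.8 kN/m; ΣW sinα = 157.4 kN/m
Resisting = 12.3 + 302.8·tan25.5° = 12.3 + 144.5 = 156.8 kN/m
FS = 156.8 / 157.4 = 0.996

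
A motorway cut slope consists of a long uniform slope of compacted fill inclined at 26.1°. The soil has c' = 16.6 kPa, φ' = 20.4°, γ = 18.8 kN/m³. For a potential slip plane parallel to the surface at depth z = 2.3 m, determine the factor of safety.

FS = 1.73

For an infinite slope with a slip plane parallel to the surface (no pore pressure): FS = [c' + γz cos²β tanφ'] / [γz sinβ cosβ].
γz = 18.8·2.3 = 43.24 kN/m²
Numerator = 16.6 + 43.24·cos²26.1°·tan20.4° = 16.6 + 43.24·0.8065·0.3719 = 29.568 kPa
Denominator = 43.24·sin26.1°·cos26.1° = 43.24·0.4399·0.8980 = 17.083 kPa
FS = 29.568 / 17.083 = 1.731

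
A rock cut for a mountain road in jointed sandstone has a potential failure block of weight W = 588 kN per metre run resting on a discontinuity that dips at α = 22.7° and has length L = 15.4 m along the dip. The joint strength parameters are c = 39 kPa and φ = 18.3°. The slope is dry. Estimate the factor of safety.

Resolving the block weight along and normal to the plane and applying the Mohr–Coulomb strength on the joint:
N' = W cosα = 588·cos22.7° = 542.5 kN/m
Driving force T = W sinα = 588·sin22.7° = 226.9 kN/m
Resisting force R = c·L + N'·tanφ = 39·15.4 + 542.5·tan18.3° = 600.6 + 179.4 = 780.0 kN/m
FS = R / T = 780.0 / 226.9 = 3.437

FS = 3.44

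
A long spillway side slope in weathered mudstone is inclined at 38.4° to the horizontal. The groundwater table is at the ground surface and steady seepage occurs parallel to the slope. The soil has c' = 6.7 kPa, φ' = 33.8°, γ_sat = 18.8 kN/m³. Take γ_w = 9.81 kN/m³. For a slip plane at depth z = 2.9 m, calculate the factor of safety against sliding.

With seepage parallel to the slope and the water table at the surface, the effective normal stress on the slip plane uses the buoyant unit weight γ' = γ_sat − γ_w while the driving shear stress uses γ_sat:
FS = [c' + γ' z cos²β tanφ'] / [γ_sat z sinβ cosβ]
γ' = 18.8 − 9.81 = 8.99 kN/m³
Numerator = 6.7 + 8.99·2.9·cos²38.4°·tan33.8° = 6.7 + 8.99·2.9·0.6142·0.6694 = 17.419 kPa
Denominator = 18.8·2.9·sin38.4°·cos38.4° = 18.8·2.9·0.6211·0.7837 = 26.540 kPa
FS = 17.419 / 26.540 = 0.656

FS = 0.66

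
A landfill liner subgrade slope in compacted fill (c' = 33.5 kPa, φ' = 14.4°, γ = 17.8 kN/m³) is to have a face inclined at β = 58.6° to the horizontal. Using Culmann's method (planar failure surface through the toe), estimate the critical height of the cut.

H_c = 21.99 m

Culmann's analysis gives the critical failure plane at α_cr = (β + φ')/2 = (58.6 + 14.4)/2 = 36.5°, and the critical height
H_c = (4c'/γ) · sinβ cosφ' / [1 − cos(β − φ')]
    = (4·33.5/17.8) · sin58.6°·cos14.4° / [1 − cos(44.2°)]
    = 7.528 · 0.8536·0.9686 / [1 − 0.7169]
    = 7.528 · 0.8267 / 0.2831
    = 21.99 m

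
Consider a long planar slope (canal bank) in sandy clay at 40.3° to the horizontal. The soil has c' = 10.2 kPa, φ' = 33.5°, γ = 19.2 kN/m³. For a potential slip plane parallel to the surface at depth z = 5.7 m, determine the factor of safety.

FS = 0.97

For an infinite slope with a slip plane parallel to the surface (no pore pressure): FS = [c' + γz cos²β tanφ'] / [γz sinβ cosβ].
γz = 19.2·5.7 = 109.44 kN/m²
Numerator = 10.2 + 109.44·cos²40.3°·tan33.5° = 10.2 + 109.44·0.5817·0.6619 = 52.334 kPa
Denominator = 109.44·sin40.3°·cos40.3° = 109.44·0.6468·0.7627 = 53.985 kPa
FS = 52.334 / 53.985 = 0.969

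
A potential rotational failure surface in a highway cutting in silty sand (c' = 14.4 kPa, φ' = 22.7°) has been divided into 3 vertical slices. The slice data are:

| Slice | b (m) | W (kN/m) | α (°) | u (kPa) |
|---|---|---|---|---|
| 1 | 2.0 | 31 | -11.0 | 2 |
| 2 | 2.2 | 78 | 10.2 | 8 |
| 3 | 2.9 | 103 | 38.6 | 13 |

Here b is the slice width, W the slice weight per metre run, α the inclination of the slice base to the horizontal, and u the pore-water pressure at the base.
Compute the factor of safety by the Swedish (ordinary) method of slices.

Ordinary method of slices: FS = Σ[c'·Δl_i + (W_i cosα_i − u_i·Δl_i)·tanφ'] / Σ W_i sinα_i, with Δl_i = b_i / cosα_i.
Slice 1: Δl = 2.0/cos(-11.0°) = 2.037 m; N'_1 = 31·cos(-11.0°) − 2·2.037 = 26.4; c'Δl = 29.34; W sinα = -5.9
Slice 2: Δl = 2.2/cos10.2° = 2.235 m; N'_2 = 78·cos10.2° − 8·2.235 = 58.9; c'Δl = 32.19; W sinα = 13.8
Slice 3: Δl = 2.9/cos38.6° = 3.711 m; N'_3 = 103·cos38.6° − 13·3.711 = 32.3; c'Δl = 53.43; W sinα = 64.3
Σc'Δl = 115.0 kN/m; ΣN' = 117.5 kN/m; ΣW sinα = 72.2 kN/m
Resisting = 115.0 + 117.5·tan22.7° = 115.0 + 49.2 = 164.1 kN/m
FS = 164.1 / 72.2 = 2.274

FS = 2.27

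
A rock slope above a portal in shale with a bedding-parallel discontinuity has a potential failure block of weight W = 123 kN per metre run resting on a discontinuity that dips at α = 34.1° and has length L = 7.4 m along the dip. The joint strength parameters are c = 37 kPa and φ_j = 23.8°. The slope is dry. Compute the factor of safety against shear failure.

Resolving the block weight along and normal to the plane and applying the Mohr–Coulomb strength on the joint:
N' = W cosα = 123·cos34.1° = 101.9 kN/m
Driving force T = W sinα = 123·sin34.1° = 69.0 kN/m
Resisting force R = c·L + N'·tanφ_j = 37·7.4 + 101.9·tan23.8° = 273.8 + 44.9 = 318.7 kN/m
FS = R / T = 318.7 / 69.0 = 4.622

FS = 4.62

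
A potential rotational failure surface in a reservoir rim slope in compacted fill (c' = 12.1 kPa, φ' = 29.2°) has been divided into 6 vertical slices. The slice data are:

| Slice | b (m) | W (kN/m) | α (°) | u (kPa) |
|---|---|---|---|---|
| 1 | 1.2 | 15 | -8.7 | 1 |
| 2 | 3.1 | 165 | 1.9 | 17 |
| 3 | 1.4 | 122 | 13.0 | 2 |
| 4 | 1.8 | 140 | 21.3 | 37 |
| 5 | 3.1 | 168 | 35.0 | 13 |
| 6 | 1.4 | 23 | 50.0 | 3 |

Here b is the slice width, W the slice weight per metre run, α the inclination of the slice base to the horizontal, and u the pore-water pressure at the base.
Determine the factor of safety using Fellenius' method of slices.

FS = 1.98

Ordinary method of slices: FS = Σ[c'·Δl_i + (W_i cosα_i − u_i·Δl_i)·tanφ'] / Σ W_i sinα_i, with Δl_i = b_i / cosα_i.
Slice 1: Δl = 1.2/cos(-8.7°) = 1.214 m; N'_1 = 15·cos(-8.7°) − 1·1.214 = 13.6; c'Δl = 14.69; W sinα = -2.3
Slice 2: Δl = 3.1/cos1.9° = 3.102 m; N'_2 = 165·cos1.9° − 17·3.102 = 112.2; c'Δl = 37.53; W sinα = 5.5
Slice 3: Δl = 1.4/cos13.0° = 1.437 m; N'_3 = 122·cos13.0° − 2·1.437 = 116.0; c'Δl = 17.39; W sinα = 27.4
Slice 4: Δl = 1.8/cos21.3° = 1.932 m; N'_4 = 140·cos21.3° − 37·1.932 = 59.0; c'Δl = 23.38; W sinα = 50.9
Slice 5: Δl = 3.1/cos35.0° = 3.784 m; N'_5 = 168·cos35.0° − 13·3.784 = 88.4; c'Δl = 45.79; W sinα = 96.4
Slice 6: Δl = 1.4/cos50.0° = 2.178 m; N'_6 = 23·cos50.0° − 3·2.178 = 8.3; c'Δl = 26.35; W sinα = 17.6
Σc'Δl = 165.1 kN/m; ΣN' = 397.4 kN/m; ΣW sinα = 195.5 kN/m
Resisting = 165.1 + 397.4·tan29.2° = 165.1 + 222.1 = 387.2 kN/m
FS = 387.2 / 195.5 = 1.981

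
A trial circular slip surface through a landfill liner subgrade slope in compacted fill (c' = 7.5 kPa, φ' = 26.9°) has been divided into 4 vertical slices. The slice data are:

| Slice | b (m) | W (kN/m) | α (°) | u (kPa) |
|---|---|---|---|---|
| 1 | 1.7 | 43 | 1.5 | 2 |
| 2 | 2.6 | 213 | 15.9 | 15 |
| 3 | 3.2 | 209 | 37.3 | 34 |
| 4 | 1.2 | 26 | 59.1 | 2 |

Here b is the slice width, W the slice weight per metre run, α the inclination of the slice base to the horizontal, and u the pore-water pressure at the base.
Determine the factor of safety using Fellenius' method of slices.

FS = 0.98

Ordinary method of slices: FS = Σ[c'·Δl_i + (W_i cosα_i − u_i·Δl_i)·tanφ'] / Σ W_i sinα_i, with Δl_i = b_i / cosα_i.
Slice 1: Δl = 1.7/cos1.5° = 1.701 m; N'_1 = 43·cos1.5° − 2·1.701 = 39.6; c'Δl = 12.75; W sinα = 1.1
Slice 2: Δl = 2.6/cos15.9° = 2.703 m; N'_2 = 213·cos15.9° − 15·2.703 = 164.3; c'Δl = 20.28; W sinα = 58.4
Slice 3: Δl = 3.2/cos37.3° = 4.023 m; N'_3 = 209·cos37.3° − 34·4.023 = 29.5; c'Δl = 30.17; W sinα = 126.7
Slice 4: Δl = 1.2/cos59.1° = 2.337 m; N'_4 = 26·cos59.1° − 2·2.337 = 8.7; c'Δl = 17.53; W sinα = 22.3
Σc'Δl = 80.7 kN/m; ΣN' = 242.0 kN/m; ΣW sinα = 208.4 kN/m
Resisting = 80.7 + 242.0·tan26.9° = 80.7 + 122.8 = 203.5 kN/m
FS = 203.5 / 208.4 = 0.976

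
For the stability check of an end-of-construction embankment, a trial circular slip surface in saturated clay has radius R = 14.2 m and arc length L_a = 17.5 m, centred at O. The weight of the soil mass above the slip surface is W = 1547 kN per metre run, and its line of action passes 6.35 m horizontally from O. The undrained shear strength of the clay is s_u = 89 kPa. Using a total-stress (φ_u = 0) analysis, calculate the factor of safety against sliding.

Taking moments about the centre O, the resisting moment is provided by the undrained shear strength acting along the arc:
M_R = s_u·L_a·R = 89·17.50·14.2 = 22116.5 kN·m/m
M_D = W·d = 1547·6.35 = 9823.4 kN·m/m
FS = M_R / M_D = 22116.5 / 9823.4 = 2.251

FS = 2.25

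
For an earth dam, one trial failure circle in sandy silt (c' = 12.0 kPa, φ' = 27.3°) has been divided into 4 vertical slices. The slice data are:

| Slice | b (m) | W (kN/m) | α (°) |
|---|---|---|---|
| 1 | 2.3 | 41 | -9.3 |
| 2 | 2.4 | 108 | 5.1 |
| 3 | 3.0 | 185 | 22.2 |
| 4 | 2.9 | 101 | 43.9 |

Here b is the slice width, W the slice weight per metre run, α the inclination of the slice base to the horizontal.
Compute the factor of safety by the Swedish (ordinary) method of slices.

FS = 2.42

Ordinary method of slices: FS = Σ[c'·Δl_i + (W_i cosα_i)·tanφ'] / Σ W_i sinα_i, with Δl_i = b_i / cosα_i.
Slice 1: Δl = 2.3/cos(-9.3°) = 2.331 m; N'_1 = 41·cos(-9.3°) = 40.5; c'Δl = 27.97; W sinα = -6.6
Slice 2: Δl = 2.4/cos5.1° = 2.410 m; N'_2 = 108·cos5.1° = 107.6; c'Δl = 28.91; W sinα = 9.6
Slice 3: Δl = 3.0/cos22.2° = 3.240 m; N'_3 = 185·cos22.2° = 171.3; c'Δl = 38.88; W sinα = 69.9
Slice 4: Δl = 2.9/cos43.9° = 4.025 m; N'_4 = 101·cos43.9° = 72.8; c'Δl = 48.30; W sinα = 70.0
Σc'Δl = 144.1 kN/m; ΣN' = 392.1 kN/m; ΣW sinα = 142.9 kN/m
Resisting = 144.1 + 392.1·tan27.3° = 144.1 + 202.4 = 346.4 kN/m
FS = 346.4 / 142.9 = 2.424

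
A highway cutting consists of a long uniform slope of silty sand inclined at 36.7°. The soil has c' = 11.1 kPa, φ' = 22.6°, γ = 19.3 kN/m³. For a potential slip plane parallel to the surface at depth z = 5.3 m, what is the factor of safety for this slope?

For an infinite slope with a slip plane parallel to the surface (no pore pressure): FS = [c' + γz cos²β tanφ'] / [γz sinβ cosβ].
γz = 19.3·5.3 = 102.29 kN/m²
Numerator = 11.1 + 102.29·cos²36.7°·tan22.6° = 11.1 + 102.29·0.6428·0.4163 = 38.472 kPa
Denominator = 102.29·sin36.7°·cos36.7° = 102.29·0.5976·0.8018 = 49.013 kPa
FS = 38.472 / 49.013 = 0.785

FS = 0.78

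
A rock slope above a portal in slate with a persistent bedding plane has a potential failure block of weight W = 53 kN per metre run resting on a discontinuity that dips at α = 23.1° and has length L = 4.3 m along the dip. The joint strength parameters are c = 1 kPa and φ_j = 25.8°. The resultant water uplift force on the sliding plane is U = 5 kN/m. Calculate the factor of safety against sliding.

FS = 1.22

Resolving the block weight along and normal to the plane and applying the Mohr–Coulomb strength on the joint:
N' = W cosα − U = 53·cos23.1° − 5 = 43.8 kN/m
Driving force T = W sinα = 53·sin23.1° = 20.8 kN/m
Resisting force R = c·L + N'·tanφ_j = 1·4.3 + 43.8·tan25.8° = 4.3 + 21.1 = 25.4 kN/m
FS = R / T = 25.4 / 20.8 = 1.224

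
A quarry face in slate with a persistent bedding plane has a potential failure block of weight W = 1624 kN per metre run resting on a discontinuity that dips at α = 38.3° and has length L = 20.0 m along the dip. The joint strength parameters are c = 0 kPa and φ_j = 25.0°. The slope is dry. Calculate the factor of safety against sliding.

FS = 0.59

Resolving the block weight along and normal to the plane and applying the Mohr–Coulomb strength on the joint:
N' = W cosα = 1624·cos38.3° = 1274.5 kN/m
Driving force T = W sinα = 1624·sin38.3° = 1006.5 kN/m
Resisting force R = c·L + N'·tanφ_j = 0·20.0 + 1274.5·tan25.0° = 0.0 + 594.3 = 594.3 kN/m
FS = R / T = 594.3 / 1006.5 = 0.590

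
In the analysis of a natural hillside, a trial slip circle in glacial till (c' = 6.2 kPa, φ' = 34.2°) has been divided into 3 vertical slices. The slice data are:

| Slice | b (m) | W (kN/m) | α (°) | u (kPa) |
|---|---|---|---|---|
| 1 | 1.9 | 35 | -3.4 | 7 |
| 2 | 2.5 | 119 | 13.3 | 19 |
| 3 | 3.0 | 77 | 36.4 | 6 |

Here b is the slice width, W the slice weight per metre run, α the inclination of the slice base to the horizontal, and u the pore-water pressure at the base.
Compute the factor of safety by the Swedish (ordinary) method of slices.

FS = 1.94

Ordinary method of slices: FS = Σ[c'·Δl_i + (W_i cosα_i − u_i·Δl_i)·tanφ'] / Σ W_i sinα_i, with Δl_i = b_i / cosα_i.
Slice 1: Δl = 1.9/cos(-3.4°) = 1.903 m; N'_1 = 35·cos(-3.4°) − 7·1.903 = 21.6; c'Δl = 11.80; W sinα = -2.1
Slice 2: Δl = 2.5/cos13.3° = 2.569 m; N'_2 = 119·cos13.3° − 19·2.569 = 67.0; c'Δl = 15.93; W sinα = 27.4
Slice 3: Δl = 3.0/cos36.4° = 3.727 m; N'_3 = 77·cos36.4° − 6·3.727 = 39.6; c'Δl = 23.11; W sinα = 45.7
Σc'Δl = 50.8 kN/m; ΣN' = 128.2 kN/m; ΣW sinα = 71.0 kN/m
Resisting = 50.8 + 128.2·tan34.2° = 50.8 + 87.1 = 138.0 kN/m
FS = 138.0 / 71.0 = 1.944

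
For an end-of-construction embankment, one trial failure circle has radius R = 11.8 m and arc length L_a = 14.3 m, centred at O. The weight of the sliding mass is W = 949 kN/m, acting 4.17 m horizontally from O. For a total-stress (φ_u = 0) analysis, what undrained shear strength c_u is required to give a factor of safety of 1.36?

c_u = 31.9 kPa

FS = c_u·L_a·R / (W·d), so c_u = FS·W·d / (L_a·R).
c_u = 1.36·949·4.17 / (14.30·11.8) = 5382.0 / 168.74 = 31.90 kPa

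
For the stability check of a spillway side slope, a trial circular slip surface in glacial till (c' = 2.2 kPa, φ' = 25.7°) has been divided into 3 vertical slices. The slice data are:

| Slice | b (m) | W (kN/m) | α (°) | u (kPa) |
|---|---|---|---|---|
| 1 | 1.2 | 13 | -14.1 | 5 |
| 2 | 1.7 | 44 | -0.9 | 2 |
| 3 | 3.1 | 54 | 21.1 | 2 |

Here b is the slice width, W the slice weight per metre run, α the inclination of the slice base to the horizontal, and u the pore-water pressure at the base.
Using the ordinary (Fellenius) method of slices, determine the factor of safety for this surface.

Ordinary method of slices: FS = Σ[c'·Δl_i + (W_i cosα_i − u_i·Δl_i)·tanφ'] / Σ W_i sinα_i, with Δl_i = b_i / cosα_i.
Slice 1: Δl = 1.2/cos(-14.1°) = 1.237 m; N'_1 = 13·cos(-14.1°) − 5·1.237 = 6.4; c'Δl = 2.72; W sinα = -3.2
Slice 2: Δl = 1.7/cos(-0.9°) = 1.700 m; N'_2 = 44·cos(-0.9°) − 2·1.700 = 40.6; c'Δl = 3.74; W sinα = -0.7
Slice 3: Δl = 3.1/cos21.1° = 3.323 m; N'_3 = 54·cos21.1° − 2·3.323 = 43.7; c'Δl = 7.31; W sinα = 19.4
Σc'Δl = 13.8 kN/m; ΣN' = 90.8 kN/m; ΣW sinα = 15.6 kN/m
Resisting = 13.8 + 90.8·tan25.7° = 13.8 + 43.7 = 57.4 kN/m
FS = 57.4 / 15.6 = 3.687

FS = 3.69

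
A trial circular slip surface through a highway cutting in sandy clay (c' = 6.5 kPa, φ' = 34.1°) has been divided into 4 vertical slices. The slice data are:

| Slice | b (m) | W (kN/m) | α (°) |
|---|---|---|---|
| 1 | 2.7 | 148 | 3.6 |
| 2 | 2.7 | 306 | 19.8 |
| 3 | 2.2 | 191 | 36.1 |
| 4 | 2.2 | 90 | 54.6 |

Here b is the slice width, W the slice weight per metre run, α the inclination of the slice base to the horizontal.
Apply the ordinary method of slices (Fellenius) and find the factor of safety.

FS = 1.72

Ordinary method of slices: FS = Σ[c'·Δl_i + (W_i cosα_i)·tanφ'] / Σ W_i sinα_i, with Δl_i = b_i / cosα_i.
Slice 1: Δl = 2.7/cos3.6° = 2.705 m; N'_1 = 148·cos3.6° = 147.7; c'Δl = 17.58; W sinα = 9.3
Slice 2: Δl = 2.7/cos19.8° = 2.870 m; N'_2 = 306·cos19.8° = 287.9; c'Δl = 18.65; W sinα = 103.7
Slice 3: Δl = 2.2/cos36.1° = 2.723 m; N'_3 = 191·cos36.1° = 154.3; c'Δl = 17.70; W sinα = 112.5
Slice 4: Δl = 2.2/cos54.6° = 3.798 m; N'_4 = 90·cos54.6° = 52.1; c'Δl = 24.69; W sinα = 73.4
Σc'Δl = 78.6 kN/m; ΣN' = 642.1 kN/m; ΣW sinα = 298.8 kN/m
Resisting = 78.6 + 642.1·tan34.1° = 78.6 + 434.7 = 513.3 kN/m
FS = 513.3 / 298.8 = 1.718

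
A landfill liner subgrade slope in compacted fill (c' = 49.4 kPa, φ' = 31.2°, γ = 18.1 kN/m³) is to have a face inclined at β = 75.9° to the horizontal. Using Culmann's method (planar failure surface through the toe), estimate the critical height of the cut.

Culmann's analysis gives the critical failure plane at α_cr = (β + φ')/2 = (75.9 + 31.2)/2 = 53.6°, and the critical height
H_c = (4c'/γ) · sinβ cosφ' / [1 − cos(β − φ')]
    = (4·49.4/18.1) · sin75.9°·cos31.2° / [1 − cos(44.7°)]
    = 10.917 · 0.9699·0.8554 / [1 − 0.7108]
    = 10.917 · 0.8296 / 0.2892
    = 31.32 m

H_c = 31.32 m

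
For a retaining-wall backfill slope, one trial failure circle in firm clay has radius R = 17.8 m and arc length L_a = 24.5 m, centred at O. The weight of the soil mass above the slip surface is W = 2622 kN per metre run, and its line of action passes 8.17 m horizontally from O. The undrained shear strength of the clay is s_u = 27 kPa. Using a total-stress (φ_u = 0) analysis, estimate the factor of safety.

Taking moments about the centre O, the resisting moment is provided by the undrained shear strength acting along the arc:
M_R = s_u·L_a·R = 27·24.50·17.8 = 11774.7 kN·m/m
M_D = W·d = 2622·8.17 = 21421.7 kN·m/m
FS = M_R / M_D = 11774.7 / 21421.7 = 0.550

FS = 0.55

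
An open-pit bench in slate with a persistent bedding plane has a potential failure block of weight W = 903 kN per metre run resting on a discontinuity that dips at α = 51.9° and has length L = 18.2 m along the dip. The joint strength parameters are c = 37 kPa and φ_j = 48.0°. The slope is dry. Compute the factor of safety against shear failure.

FS = 1.82

Resolving the block weight along and normal to the plane and applying the Mohr–Coulomb strength on the joint:
N' = W cosα = 903·cos51.9° = 557.2 kN/m
Driving force T = W sinα = 903·sin51.9° = 710.6 kN/m
Resisting force R = c·L + N'·tanφ_j = 37·18.2 + 557.2·tan48.0° = 673.4 + 618.8 = 1292.2 kN/m
FS = R / T = 1292.2 / 710.6 = 1.818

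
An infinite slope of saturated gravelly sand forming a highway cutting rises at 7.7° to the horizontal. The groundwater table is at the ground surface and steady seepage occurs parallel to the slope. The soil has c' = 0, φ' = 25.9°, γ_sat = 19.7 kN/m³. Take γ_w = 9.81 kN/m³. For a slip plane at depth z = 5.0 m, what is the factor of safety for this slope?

With seepage parallel to the slope and the water table at the surface, the effective normal stress on the slip plane uses the buoyant unit weight γ' = γ_sat − γ_w while the driving shear stress uses γ_sat:
FS = [c' + γ' z cos²β tanφ'] / [γ_sat z sinβ cosβ]
(For c' = 0 this reduces to FS = (γ'/γ_sat)·tanφ'/tanβ.)
γ' = 19.7 − 9.81 = 9.89 kN/m³
Numerator = 0.0 + 9.89·5.0·cos²7.7°·tan25.9° = 0.0 + 9.89·5.0·0.9820·0.4856 = 23.581 kPa
Denominator = 19.7·5.0·sin7.7°·cos7.7° = 19.7·5.0·0.1340·0.9910 = 13.079 kPa
FS = 23.581 / 13.079 = 1.803

FS = 1.80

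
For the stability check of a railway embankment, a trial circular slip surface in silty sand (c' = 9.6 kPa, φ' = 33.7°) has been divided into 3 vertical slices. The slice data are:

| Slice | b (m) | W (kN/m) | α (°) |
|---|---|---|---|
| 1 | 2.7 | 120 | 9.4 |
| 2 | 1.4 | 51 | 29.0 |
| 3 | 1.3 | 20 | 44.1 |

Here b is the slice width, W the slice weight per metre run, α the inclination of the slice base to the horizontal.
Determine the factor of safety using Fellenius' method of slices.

FS = 3.04

Ordinary method of slices: FS = Σ[c'·Δl_i + (W_i cosα_i)·tanφ'] / Σ W_i sinα_i, with Δl_i = b_i / cosα_i.
Slice 1: Δl = 2.7/cos9.4° = 2.737 m; N'_1 = 120·cos9.4° = 118.4; c'Δl = 26.27; W sinα = 19.6
Slice 2: Δl = 1.4/cos29.0° = 1.601 m; N'_2 = 51·cos29.0° = 44.6; c'Δl = 15.37; W sinα = 24.7
Slice 3: Δl = 1.3/cos44.1° = 1.810 m; N'_3 = 20·cos44.1° = 14.4; c'Δl = 17.38; W sinα = 13.9
Σc'Δl = 59.0 kN/m; ΣN' = 177.4 kN/m; ΣW sinα = 58.2 kN/m
Resisting = 59.0 + 177.4·tan33.7° = 59.0 + 118.3 = 177.3 kN/m
FS = 177.3 / 58.2 = 3.044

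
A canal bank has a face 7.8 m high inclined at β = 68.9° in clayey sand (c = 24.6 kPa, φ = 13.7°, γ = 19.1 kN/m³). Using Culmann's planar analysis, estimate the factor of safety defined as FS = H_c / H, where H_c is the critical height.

H_c = (4c/γ) · sinβ cosφ / [1 − cos(β − φ)]
    = (4·24.6/19.1) · sin68.9°·cos13.7° / [1 − cos55.2°]
    = 5.152 · 0.9064 / 0.4293 = 10.88 m
FS = H_c / H = 10.88 / 7.8 = 1.395

FS = 1.39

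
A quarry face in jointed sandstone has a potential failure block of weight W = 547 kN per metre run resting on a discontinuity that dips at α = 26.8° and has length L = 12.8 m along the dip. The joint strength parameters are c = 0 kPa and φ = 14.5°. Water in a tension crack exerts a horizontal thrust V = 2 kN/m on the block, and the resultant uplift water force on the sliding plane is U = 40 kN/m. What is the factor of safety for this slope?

FS = 0.47

Resolving the block weight along and normal to the plane and applying the Mohr–Coulomb strength on the joint:
N' = W cosα − U − V sinα = 547·cos26.8° − 40 − 2·sin26.8° = 447.3 kN/m
Driving force T = W sinα + V cosα = 547·sin26.8° + 2·cos26.8° = 248.4 kN/m
Resisting force R = c·L + N'·tanφ = 0·12.8 + 447.3·tan14.5° = 0.0 + 115.7 = 115.7 kN/m
FS = R / T = 115.7 / 248.4 = 0.466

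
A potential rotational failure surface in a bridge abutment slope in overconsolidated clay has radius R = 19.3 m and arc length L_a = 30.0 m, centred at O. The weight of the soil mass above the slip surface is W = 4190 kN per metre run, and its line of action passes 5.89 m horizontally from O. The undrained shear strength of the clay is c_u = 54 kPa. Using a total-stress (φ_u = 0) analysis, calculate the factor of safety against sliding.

FS = 1.27

Taking moments about the centre O, the resisting moment is provided by the undrained shear strength acting along the arc:
M_R = c_u·L_a·R = 54·30.00·19.3 = 31266.0 kN·m/m
M_D = W·d = 4190·5.89 = 24679.1 kN·m/m
FS = M_R / M_D = 31266.0 / 24679.1 = 1.267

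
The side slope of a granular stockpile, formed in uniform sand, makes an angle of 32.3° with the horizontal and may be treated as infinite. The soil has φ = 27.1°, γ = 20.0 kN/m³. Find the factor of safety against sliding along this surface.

For a dry cohesionless infinite slope the factor of safety is FS = tanφ / tanβ.
FS = tan27.1° / tan32.3° = 0.5117 / 0.6322 = 0.809

FS = 0.81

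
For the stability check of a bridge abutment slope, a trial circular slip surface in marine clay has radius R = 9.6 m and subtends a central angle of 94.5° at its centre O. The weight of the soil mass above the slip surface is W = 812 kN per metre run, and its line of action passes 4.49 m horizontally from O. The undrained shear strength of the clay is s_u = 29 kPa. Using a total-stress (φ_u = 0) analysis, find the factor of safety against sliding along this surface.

FS = 1.21

Taking moments about the centre O, the resisting moment is provided by the undrained shear strength acting along the arc:
Arc length L_a = R·θ = 9.6·(94.5°·π/180) = 9.6·1.6493 = 15.83 m
M_R = s_u·L_a·R = 29·15.83·9.6 = 4408.1 kN·m/m
M_D = W·d = 812·4.49 = 3645.9 kN·m/m
FS = M_R / M_D = 4408.1 / 3645.9 = 1.209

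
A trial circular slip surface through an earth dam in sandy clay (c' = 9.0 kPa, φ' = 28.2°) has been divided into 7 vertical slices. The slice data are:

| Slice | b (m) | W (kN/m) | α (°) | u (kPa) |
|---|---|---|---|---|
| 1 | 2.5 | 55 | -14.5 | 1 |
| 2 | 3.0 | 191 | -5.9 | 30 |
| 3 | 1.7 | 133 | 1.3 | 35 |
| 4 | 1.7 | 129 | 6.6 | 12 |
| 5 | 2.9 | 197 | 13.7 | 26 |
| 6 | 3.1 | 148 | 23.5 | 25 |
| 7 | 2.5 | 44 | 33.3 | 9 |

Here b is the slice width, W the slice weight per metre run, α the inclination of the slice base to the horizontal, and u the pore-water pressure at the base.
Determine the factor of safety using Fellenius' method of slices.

Ordinary method of slices: FS = Σ[c'·Δl_i + (W_i cosα_i − u_i·Δl_i)·tanφ'] / Σ W_i sinα_i, with Δl_i = b_i / cosα_i.
Slice 1: Δl = 2.5/cos(-14.5°) = 2.582 m; N'_1 = 55·cos(-14.5°) − 1·2.582 = 50.7; c'Δl = 23.24; W sinα = -13.8
Slice 2: Δl = 3.0/cos(-5.9°) = 3.016 m; N'_2 = 191·cos(-5.9°) − 30·3.016 = 99.5; c'Δl = 27.14; W sinα = -19.6
Slice 3: Δl = 1.7/cos1.3° = 1.700 m; N'_3 = 133·cos1.3° − 35·1.700 = 73.5; c'Δl = 15.30; W sinα = 3.0
Slice 4: Δl = 1.7/cos6.6° = 1.711 m; N'_4 = 129·cos6.6° − 12·1.711 = 107.6; c'Δl = 15.40; W sinα = 14.8
Slice 5: Δl = 2.9/cos13.7° = 2.985 m; N'_5 = 197·cos13.7° − 26·2.985 = 113.8; c'Δl = 26.86; W sinα = 46.7
Slice 6: Δl = 3.1/cos23.5° = 3.380 m; N'_6 = 148·cos23.5° − 25·3.380 = 51.2; c'Δl = 30.42; W sinα = 59.0
Slice 7: Δl = 2.5/cos33.3° = 2.991 m; N'_7 = 44·cos33.3° − 9·2.991 = 9.9; c'Δl = 26.92; W sinα = 24.2
Σc'Δl = 165.3 kN/m; ΣN' = 506.1 kN/m; ΣW sinα = 114.3 kN/m
Resisting = 165.3 + 506.1·tan28.2° = 165.3 + 271.4 = 436.7 kN/m
FS = 436.7 / 114.3 = 3.821

FS = 3.82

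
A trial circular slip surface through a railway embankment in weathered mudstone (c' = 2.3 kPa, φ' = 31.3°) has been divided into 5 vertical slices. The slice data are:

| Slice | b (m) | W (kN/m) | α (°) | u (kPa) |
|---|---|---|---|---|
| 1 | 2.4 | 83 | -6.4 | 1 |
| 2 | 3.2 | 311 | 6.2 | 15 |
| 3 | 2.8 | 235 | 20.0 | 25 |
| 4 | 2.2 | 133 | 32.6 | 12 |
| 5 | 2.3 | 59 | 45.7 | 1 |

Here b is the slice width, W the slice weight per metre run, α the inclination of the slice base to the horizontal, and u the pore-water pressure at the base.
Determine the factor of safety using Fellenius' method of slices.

Ordinary method of slices: FS = Σ[c'·Δl_i + (W_i cosα_i − u_i·Δl_i)·tanφ'] / Σ W_i sinα_i, with Δl_i = b_i / cosα_i.
Slice 1: Δl = 2.4/cos(-6.4°) = 2.415 m; N'_1 = 83·cos(-6.4°) − 1·2.415 = 80.1; c'Δl = 5.55; W sinα = -9.3
Slice 2: Δl = 3.2/cos6.2° = 3.219 m; N'_2 = 311·cos6.2° − 15·3.219 = 260.9; c'Δl = 7.40; W sinα = 33.6
Slice 3: Δl = 2.8/cos20.0° = 2.980 m; N'_3 = 235·cos20.0° − 25·2.980 = 146.3; c'Δl = 6.85; W sinα = 80.4
Slice 4: Δl = 2.2/cos32.6° = 2.611 m; N'_4 = 133·cos32.6° − 12·2.611 = 80.7; c'Δl = 6.01; W sinα = 71.7
Slice 5: Δl = 2.3/cos45.7° = 3.293 m; N'_5 = 59·cos45.7° − 1·3.293 = 37.9; c'Δl = 7.57; W sinα = 42.2
Σc'Δl = 33.4 kN/m; ΣN' = 605.9 kN/m; ΣW sinα = 218.6 kN/m
Resisting = 33.4 + 605.9·tan31.3° = 33.4 + 368.4 = 401.8 kN/m
FS = 401.8 / 218.6 = 1.838

FS = 1.84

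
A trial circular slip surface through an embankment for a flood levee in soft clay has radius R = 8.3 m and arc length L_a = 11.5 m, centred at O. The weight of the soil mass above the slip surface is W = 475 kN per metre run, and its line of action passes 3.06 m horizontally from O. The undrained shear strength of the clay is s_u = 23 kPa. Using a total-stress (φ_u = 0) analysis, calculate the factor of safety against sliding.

Taking moments about the centre O, the resisting moment is provided by the undrained shear strength acting along the arc:
M_R = s_u·L_a·R = 23·11.50·8.3 = 2195.4 kN·m/m
M_D = W·d = 475·3.06 = 1453.5 kN·m/m
FS = M_R / M_D = 2195.4 / 1453.5 = 1.510

FS = 1.51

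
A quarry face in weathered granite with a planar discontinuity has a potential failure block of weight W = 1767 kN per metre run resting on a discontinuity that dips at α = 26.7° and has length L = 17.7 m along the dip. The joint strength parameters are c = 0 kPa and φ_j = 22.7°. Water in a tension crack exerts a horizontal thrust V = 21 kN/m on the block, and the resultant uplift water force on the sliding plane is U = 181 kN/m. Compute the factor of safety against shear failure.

Resolving the block weight along and normal to the plane and applying the Mohr–Coulomb strength on the joint:
N' = W cosα − U − V sinα = 1767·cos26.7° − 181 − 21·sin26.7° = 1388.2 kN/m
Driving force T = W sinα + V cosα = 1767·sin26.7° + 21·cos26.7° = 812.7 kN/m
Resisting force R = c·L + N'·tanφ_j = 0·17.7 + 1388.2·tan22.7° = 0.0 + 580.7 = 580.7 kN/m
FS = R / T = 580.7 / 812.7 = 0.714

FS = 0.71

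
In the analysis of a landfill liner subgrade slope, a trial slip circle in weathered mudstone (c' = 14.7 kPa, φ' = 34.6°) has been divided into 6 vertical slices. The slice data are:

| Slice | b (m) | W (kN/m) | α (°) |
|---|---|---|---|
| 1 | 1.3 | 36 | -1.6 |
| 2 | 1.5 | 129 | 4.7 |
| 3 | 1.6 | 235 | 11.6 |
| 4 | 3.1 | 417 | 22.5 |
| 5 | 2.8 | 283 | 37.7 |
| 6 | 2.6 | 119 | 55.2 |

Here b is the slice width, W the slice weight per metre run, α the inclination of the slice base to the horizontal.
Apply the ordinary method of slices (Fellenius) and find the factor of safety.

Ordinary method of slices: FS = Σ[c'·Δl_i + (W_i cosα_i)·tanφ'] / Σ W_i sinα_i, with Δl_i = b_i / cosα_i.
Slice 1: Δl = 1.3/cos(-1.6°) = 1.301 m; N'_1 = 36·cos(-1.6°) = 36.0; c'Δl = 19.12; W sinα = -1.0
Slice 2: Δl = 1.5/cos4.7° = 1.505 m; N'_2 = 129·cos4.7° = 128.6; c'Δl = 22.12; W sinα = 10.6
Slice 3: Δl = 1.6/cos11.6° = 1.633 m; N'_3 = 235·cos11.6° = 230.2; c'Δl = 24.01; W sinα = 47.3
Slice 4: Δl = 3.1/cos22.5° = 3.355 m; N'_4 = 417·cos22.5° = 385.3; c'Δl = 49.32; W sinα = 159.6
Slice 5: Δl = 2.8/cos37.7° = 3.539 m; N'_5 = 283·cos37.7° = 223.9; c'Δl = 52.02; W sinα = 173.1
Slice 6: Δl = 2.6/cos55.2° = 4.556 m; N'_6 = 119·cos55.2° = 67.9; c'Δl = 66.97; W sinα = 97.7
Σc'Δl = 233.6 kN/m; ΣN' = 1071.8 kN/m; ΣW sinα = 487.2 kN/m
Resisting = 233.6 + 1071.8·tan34.6° = 233.6 + 739.4 = 973.0 kN/m
FS = 973.0 / 487.2 = 1.997

FS = 2.00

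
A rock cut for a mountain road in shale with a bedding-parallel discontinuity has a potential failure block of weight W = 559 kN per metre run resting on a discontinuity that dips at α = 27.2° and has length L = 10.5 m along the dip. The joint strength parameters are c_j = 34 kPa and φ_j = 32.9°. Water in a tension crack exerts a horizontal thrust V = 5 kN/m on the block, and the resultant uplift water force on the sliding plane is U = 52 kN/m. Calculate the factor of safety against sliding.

Resolving the block weight along and normal to the plane and applying the Mohr–Coulomb strength on the joint:
N' = W cosα − U − V sinα = 559·cos27.2° − 52 − 5·sin27.2° = 442.9 kN/m
Driving force T = W sinα + V cosα = 559·sin27.2° + 5·cos27.2° = 260.0 kN/m
Resisting force R = c_j·L + N'·tanφ_j = 34·10.5 + 442.9·tan32.9° = 357.0 + 286.5 = 643.5 kN/m
FS = R / T = 643.5 / 260.0 = 2.475

FS = 2.48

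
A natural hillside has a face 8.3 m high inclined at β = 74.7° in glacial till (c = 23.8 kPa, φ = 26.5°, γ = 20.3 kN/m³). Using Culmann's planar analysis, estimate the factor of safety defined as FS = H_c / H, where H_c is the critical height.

H_c = (4c/γ) · sinβ cosφ / [1 − cos(β − φ)]
    = (4·23.8/20.3) · sin74.7°·cos26.5° / [1 − cos48.2°]
    = 4.690 · 0.8632 / 0.3335 = 12.14 m
FS = H_c / H = 12.14 / 8.3 = 1.463

FS = 1.46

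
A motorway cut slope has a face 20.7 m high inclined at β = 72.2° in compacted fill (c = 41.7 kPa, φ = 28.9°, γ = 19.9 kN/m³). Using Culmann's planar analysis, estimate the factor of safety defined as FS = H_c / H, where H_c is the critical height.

H_c = (4c/γ) · sinβ cosφ / [1 − cos(β − φ)]
    = (4·41.7/19.9) · sin72.2°·cos28.9° / [1 − cos43.3°]
    = 8.382 · 0.8336 / 0.2722 = 25.67 m
FS = H_c / H = 25.67 / 20.7 = 1.240

FS = 1.24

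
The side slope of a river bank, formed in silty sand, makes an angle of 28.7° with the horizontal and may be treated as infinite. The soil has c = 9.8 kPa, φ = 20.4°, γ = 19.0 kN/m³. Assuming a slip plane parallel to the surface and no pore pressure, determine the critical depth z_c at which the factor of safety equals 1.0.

z_c = 3.82 m

Setting FS = 1.00 in FS = [c + γz cos²β tanφ] / [γz sinβ cosβ] and solving for z:
z = c / [γ cosβ (FS·sinβ − cosβ·tanφ)]
  = 9.8 / [19.0·cos28.7°·(1.00·sin28.7° − cos28.7°·tan20.4°)]
  = 9.8 / [19.0·0.8771·(1.00·0.4802 − 0.8771·0.3719)]
  = 9.8 / 2.5668 = 3.818 m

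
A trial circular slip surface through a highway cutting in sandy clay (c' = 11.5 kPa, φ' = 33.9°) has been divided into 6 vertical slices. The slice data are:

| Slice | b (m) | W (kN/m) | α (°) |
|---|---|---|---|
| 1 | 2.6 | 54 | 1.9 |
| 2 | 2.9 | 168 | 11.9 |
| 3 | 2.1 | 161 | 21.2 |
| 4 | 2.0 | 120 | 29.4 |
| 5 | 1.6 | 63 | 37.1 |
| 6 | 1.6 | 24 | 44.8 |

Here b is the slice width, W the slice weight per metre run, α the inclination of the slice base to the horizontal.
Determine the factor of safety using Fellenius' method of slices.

Ordinary method of slices: FS = Σ[c'·Δl_i + (W_i cosα_i)·tanφ'] / Σ W_i sinα_i, with Δl_i = b_i / cosα_i.
Slice 1: Δl = 2.6/cos1.9° = 2.601 m; N'_1 = 54·cos1.9° = 54.0; c'Δl = 29.92; W sinα = 1.8
Slice 2: Δl = 2.9/cos11.9° = 2.964 m; N'_2 = 168·cos11.9° = 164.4; c'Δl = 34.08; W sinα = 34.6
Slice 3: Δl = 2.1/cos21.2° = 2.252 m; N'_3 = 161·cos21.2° = 150.1; c'Δl = 25.90; W sinα = 58.2
Slice 4: Δl = 2.0/cos29.4° = 2.296 m; N'_4 = 120·cos29.4° = 104.5; c'Δl = 26.40; W sinα = 58.9
Slice 5: Δl = 1.6/cos37.1° = 2.006 m; N'_5 = 63·cos37.1° = 50.2; c'Δl = 23.07; W sinα = 38.0
Slice 6: Δl = 1.6/cos44.8° = 2.255 m; N'_6 = 24·cos44.8° = 17.0; c'Δl = 25.93; W sinα = 16.9
Σc'Δl = 165.3 kN/m; ΣN' = 540.3 kN/m; ΣW sinα = 208.5 kN/m
Resisting = 165.3 + 540.3·tan33.9° = 165.3 + 363.1 = 528.4 kN/m
FS = 528.4 / 208.5 = 2.534

FS = 2.53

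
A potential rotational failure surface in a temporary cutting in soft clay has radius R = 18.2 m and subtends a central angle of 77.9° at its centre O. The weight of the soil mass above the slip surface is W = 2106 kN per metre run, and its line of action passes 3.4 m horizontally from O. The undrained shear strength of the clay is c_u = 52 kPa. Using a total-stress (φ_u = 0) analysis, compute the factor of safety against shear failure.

Taking moments about the centre O, the resisting moment is provided by the undrained shear strength acting along the arc:
Arc length L_a = R·θ = 18.2·(77.9°·π/180) = 18.2·1.3596 = 24.74 m
M_R = c_u·L_a·R = 52·24.74·18.2 = 23418.6 kN·m/m
M_D = W·d = 2106·3.4 = 7160.4 kN·m/m
FS = M_R / M_D = 23418.6 / 7160.4 = 3.271

FS = 3.27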